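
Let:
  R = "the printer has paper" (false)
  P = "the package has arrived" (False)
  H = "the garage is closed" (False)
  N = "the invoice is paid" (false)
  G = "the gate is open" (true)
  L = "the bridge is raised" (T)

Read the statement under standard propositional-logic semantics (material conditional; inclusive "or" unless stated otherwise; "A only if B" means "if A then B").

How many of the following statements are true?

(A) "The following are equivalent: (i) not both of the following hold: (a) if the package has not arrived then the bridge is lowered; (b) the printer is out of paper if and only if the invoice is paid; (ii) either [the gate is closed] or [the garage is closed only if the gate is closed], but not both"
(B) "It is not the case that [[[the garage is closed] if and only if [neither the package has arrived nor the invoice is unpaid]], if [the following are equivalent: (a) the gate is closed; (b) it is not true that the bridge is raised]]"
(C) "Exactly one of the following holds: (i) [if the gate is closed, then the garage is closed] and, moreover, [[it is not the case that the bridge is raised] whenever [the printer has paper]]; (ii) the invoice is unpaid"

1

(A): Formalization: ((~P -> ~L) nand (~R <-> N)) <-> (~G xor (H -> ~G))

~P = ~F = T
~L = ~T = F
~P -> ~L = T -> F = F
~R = ~F = T
~R <-> N = T <-> F = F
(~P -> ~L) nand (~R <-> N) = F nand F = T
~G = ~T = F
~G = ~T = F
H -> ~G = F -> F = T
~G xor (H -> ~G) = F xor T = T
((~P -> ~L) nand (~R <-> N)) <-> (~G xor (H -> ~G)) = T <-> T = T
Hence (A) is true.

(B): This is ~((~G <-> ~L) -> (H <-> (P nor ~N))).

~G = ~T = F
~L = ~T = F
~G <-> ~L = F <-> F = T
~N = ~F = T
P nor ~N = F nor T = F
H <-> (P nor ~N) = F <-> F = T
(~G <-> ~L) -> (H <-> (P nor ~N)) = T -> T = T
~((~G <-> ~L) -> (H <-> (P nor ~N))) = ~T = F
So (B) is false.

(C): This is ((~G -> H) & (R -> ~L)) xor ~N.

~G = ~T = F
~G -> H = F -> F = T
~L = ~T = F
R -> ~L = F -> F = T
(~G -> H) & (R -> ~L) = T & T = T
~N = ~F = T
((~G -> H) & (R -> ~L)) xor ~N = T xor T = F
So (C) is false.

1 of the 3 statements is true ((A)).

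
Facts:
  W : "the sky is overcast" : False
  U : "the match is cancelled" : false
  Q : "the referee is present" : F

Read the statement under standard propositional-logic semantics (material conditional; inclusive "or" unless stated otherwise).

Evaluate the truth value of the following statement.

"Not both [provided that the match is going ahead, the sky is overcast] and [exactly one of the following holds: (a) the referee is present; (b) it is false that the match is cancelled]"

Values: U=F, W=F, Q=F.
This is (~U -> W) nand (Q xor ~U).

~U = ~F = T
~U -> W = T -> F = F
~U = ~F = T
Q xor ~U = F xor T = T
(~U -> W) nand (Q xor ~U) = F nand T = T

true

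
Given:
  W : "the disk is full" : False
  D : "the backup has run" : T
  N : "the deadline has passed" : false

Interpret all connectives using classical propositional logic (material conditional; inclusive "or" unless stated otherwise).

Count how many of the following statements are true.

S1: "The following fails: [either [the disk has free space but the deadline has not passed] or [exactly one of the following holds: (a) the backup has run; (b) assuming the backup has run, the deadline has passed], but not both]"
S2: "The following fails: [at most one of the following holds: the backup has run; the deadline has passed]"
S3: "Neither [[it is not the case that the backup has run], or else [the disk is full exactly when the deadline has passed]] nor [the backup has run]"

1

S1: This is ¬((¬W ∧ ¬N) ⊕ (D ⊕ (D → N))).

¬W = ¬F = T
¬N = ¬F = T
¬W ∧ ¬N = T ∧ T = T
D → N = T → F = F
D ⊕ (D → N) = T ⊕ F = T
(¬W ∧ ¬N) ⊕ (D ⊕ (D → N)) = T ⊕ T = F
¬((¬W ∧ ¬N) ⊕ (D ⊕ (D → N))) = ¬F = T
So S1 is true.

S2: Parsed as ¬(D ↑ N)

D ↑ N = T ↑ F = T
¬(D ↑ N) = ¬T = F
Thus S2 is false.

S3: This is (¬D ∨ (W ↔ N)) ↓ D.

¬D = ¬T = F
W ↔ N = F ↔ F = T
¬D ∨ (W ↔ N) = F ∨ T = T
(¬D ∨ (W ↔ N)) ↓ D = T ↓ T = F
Hence S3 is false.

True statements: 1.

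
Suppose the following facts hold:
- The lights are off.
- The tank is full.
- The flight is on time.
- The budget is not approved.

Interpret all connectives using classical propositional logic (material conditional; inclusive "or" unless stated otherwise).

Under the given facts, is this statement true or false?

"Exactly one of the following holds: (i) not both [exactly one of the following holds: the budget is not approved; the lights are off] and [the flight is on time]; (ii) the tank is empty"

Let S = "the budget is approved" (False), P = "the lights are on" (False), R = "the flight is delayed" (False), Q = "the tank is full" (True).
Parsed as ((not S xor not P) nand not R) xor not Q

not S = not False = True
not P = not False = True
not S xor not P = True xor True = False
not R = not False = True
(not S xor not P) nand not R = False nand True = True
not Q = not True = False
((not S xor not P) nand not R) xor not Q = True xor False = True

True.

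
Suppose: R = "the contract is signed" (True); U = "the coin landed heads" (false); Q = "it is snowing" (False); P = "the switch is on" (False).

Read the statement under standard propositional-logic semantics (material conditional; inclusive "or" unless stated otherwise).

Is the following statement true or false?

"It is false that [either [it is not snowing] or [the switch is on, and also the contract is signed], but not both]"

Values: Q=F, P=F, R=T.
In symbols: ¬(¬Q ⊕ (P ∧ R))

¬Q = ¬F = T
P ∧ R = F ∧ T = F
¬Q ⊕ (P ∧ R) = T ⊕ F = T
¬(¬Q ⊕ (P ∧ R)) = ¬T = F

False.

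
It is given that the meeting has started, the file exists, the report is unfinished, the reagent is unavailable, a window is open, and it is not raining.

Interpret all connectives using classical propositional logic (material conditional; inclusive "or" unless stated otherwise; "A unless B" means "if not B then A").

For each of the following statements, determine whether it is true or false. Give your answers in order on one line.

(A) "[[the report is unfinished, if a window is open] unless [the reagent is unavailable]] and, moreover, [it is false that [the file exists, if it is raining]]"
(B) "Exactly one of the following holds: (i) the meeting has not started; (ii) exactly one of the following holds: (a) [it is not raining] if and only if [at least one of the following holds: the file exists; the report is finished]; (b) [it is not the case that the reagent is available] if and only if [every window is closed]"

(A) F; (B) T

Let U = "a window is open" (T), R = "the report is finished" (F), S = "the reagent is available" (F), V = "it is raining" (F), Q = "the file exists" (T), P = "the meeting has started" (T).

(A): Parsed as ((U → ¬R) ∨ ¬S) ∧ ¬(V → Q)

¬R = ¬F = T
U → ¬R = T → T = T
¬S = ¬F = T
(U → ¬R) ∨ ¬S = T ∨ T = T
V → Q = F → T = T
¬(V → Q) = ¬T = F
((U → ¬R) ∨ ¬S) ∧ ¬(V → Q) = T ∧ F = F
Hence (A) is false.

(B): This is ¬P ⊕ ((¬V ↔ (Q ∨ R)) ⊕ (¬S ↔ ¬U)).

¬P = ¬T = F
¬V = ¬F = T
Q ∨ R = T ∨ F = T
¬V ↔ (Q ∨ R) = T ↔ T = T
¬S = ¬F = T
¬U = ¬T = F
¬S ↔ ¬U = T ↔ F = F
(¬V ↔ (Q ∨ R)) ⊕ (¬S ↔ ¬U) = T ⊕ F = T
¬P ⊕ ((¬V ↔ (Q ∨ R)) ⊕ (¬S ↔ ¬U)) = F ⊕ T = T
Hence (B) is true.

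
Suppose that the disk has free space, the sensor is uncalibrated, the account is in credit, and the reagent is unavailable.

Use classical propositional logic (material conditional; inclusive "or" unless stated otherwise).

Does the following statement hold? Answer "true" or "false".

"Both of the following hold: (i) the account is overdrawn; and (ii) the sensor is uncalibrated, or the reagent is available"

Let R = "the account is overdrawn" (F), Q = "the sensor is calibrated" (F), S = "the reagent is available" (F).
This is R & (~Q | S).

~Q = ~F = T
~Q | S = T | F = T
R & (~Q | S) = F & T = F

False.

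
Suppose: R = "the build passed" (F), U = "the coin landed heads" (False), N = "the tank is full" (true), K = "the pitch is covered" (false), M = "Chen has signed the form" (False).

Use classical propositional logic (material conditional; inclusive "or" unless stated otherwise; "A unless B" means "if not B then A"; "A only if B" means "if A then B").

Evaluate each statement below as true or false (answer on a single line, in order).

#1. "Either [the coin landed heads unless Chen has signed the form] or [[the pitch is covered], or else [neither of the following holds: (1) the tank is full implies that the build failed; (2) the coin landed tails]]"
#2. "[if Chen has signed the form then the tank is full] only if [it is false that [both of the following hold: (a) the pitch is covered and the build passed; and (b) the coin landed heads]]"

#1: In symbols: (U or M) or (K or ((N -> not R) nor not U))

U or M = False or False = False
not R = not False = True
N -> not R = True -> True = True
not U = not False = True
(N -> not R) nor not U = True nor True = False
K or ((N -> not R) nor not U) = False or False = False
(U or M) or (K or ((N -> not R) nor not U)) = False or False = False
So #1 is false.

#2: This is (M -> N) -> not ((K and R) and U).

M -> N = False -> True = True
K and R = False and False = False
(K and R) and U = False and False = False
not ((K and R) and U) = not False = True
(M -> N) -> not ((K and R) and U) = True -> True = True
So #2 is true.

#1 False, #2 True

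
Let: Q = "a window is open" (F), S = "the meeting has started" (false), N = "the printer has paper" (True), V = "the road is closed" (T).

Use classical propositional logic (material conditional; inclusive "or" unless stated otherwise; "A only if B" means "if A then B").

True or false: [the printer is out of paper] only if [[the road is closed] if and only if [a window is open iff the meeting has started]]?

The statement is true.

In symbols: ¬N → (V ↔ (Q ↔ S))

¬N = ¬T = F
Q ↔ S = F ↔ F = T
V ↔ (Q ↔ S) = T ↔ T = T
¬N → (V ↔ (Q ↔ S)) = F → T = T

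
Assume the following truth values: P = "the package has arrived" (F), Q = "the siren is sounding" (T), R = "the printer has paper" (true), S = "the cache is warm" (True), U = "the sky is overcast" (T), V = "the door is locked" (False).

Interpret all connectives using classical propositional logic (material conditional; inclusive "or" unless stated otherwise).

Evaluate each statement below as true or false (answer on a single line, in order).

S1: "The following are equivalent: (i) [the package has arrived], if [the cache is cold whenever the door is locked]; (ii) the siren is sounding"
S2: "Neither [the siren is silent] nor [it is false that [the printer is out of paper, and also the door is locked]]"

S1 F; S2 F

S1: This is ((V -> ~S) -> P) <-> Q.

~S = ~T = F
V -> ~S = F -> F = T
(V -> ~S) -> P = T -> F = F
((V -> ~S) -> P) <-> Q = F <-> T = F
Hence S1 is false.

S2: Formalization: ~Q nor ~(~R & V)

~Q = ~T = F
~R = ~T = F
~R & V = F & F = F
~(~R & V) = ~F = T
~Q nor ~(~R & V) = F nor T = F
Hence S2 is false.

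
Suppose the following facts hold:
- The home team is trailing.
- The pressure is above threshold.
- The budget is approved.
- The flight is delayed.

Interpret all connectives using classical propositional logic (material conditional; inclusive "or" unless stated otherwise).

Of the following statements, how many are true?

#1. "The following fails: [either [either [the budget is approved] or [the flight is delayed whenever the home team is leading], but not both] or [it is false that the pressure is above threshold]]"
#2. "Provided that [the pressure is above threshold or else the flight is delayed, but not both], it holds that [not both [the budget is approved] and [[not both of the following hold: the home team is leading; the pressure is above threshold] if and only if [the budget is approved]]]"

2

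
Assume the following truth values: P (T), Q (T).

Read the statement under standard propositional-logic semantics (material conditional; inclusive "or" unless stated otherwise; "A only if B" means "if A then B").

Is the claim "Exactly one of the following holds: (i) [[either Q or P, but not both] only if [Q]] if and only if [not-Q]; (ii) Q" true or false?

Parsed as (((Q xor P) -> Q) <-> ~Q) xor Q

Q xor P = T xor T = F
(Q xor P) -> Q = F -> T = T
~Q = ~T = F
((Q xor P) -> Q) <-> ~Q = T <-> F = F
(((Q xor P) -> Q) <-> ~Q) xor Q = F xor T = T

The statement is true.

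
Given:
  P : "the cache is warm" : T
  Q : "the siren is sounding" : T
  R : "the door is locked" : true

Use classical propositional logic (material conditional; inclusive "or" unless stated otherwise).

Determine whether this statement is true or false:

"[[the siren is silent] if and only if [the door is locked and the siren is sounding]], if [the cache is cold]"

True

Values: P=T, Q=T, R=T.
Formalization: ¬P → (¬Q ↔ (R ∧ Q))

¬P = ¬T = F
¬Q = ¬T = F
R ∧ Q = T ∧ T = T
¬Q ↔ (R ∧ Q) = F ↔ T = F
¬P → (¬Q ↔ (R ∧ Q)) = F → F = T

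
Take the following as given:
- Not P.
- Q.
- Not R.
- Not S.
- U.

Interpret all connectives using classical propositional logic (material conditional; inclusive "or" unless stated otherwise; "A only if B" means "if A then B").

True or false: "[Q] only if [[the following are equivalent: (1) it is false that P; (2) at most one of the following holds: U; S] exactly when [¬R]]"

This is Q → ((¬P ↔ (U ↑ S)) ↔ ¬R).

¬P = ¬F = T
U ↑ S = T ↑ F = T
¬P ↔ (U ↑ S) = T ↔ T = T
¬R = ¬F = T
(¬P ↔ (U ↑ S)) ↔ ¬R = T ↔ T = T
Q → ((¬P ↔ (U ↑ S)) ↔ ¬R) = T → T = T

true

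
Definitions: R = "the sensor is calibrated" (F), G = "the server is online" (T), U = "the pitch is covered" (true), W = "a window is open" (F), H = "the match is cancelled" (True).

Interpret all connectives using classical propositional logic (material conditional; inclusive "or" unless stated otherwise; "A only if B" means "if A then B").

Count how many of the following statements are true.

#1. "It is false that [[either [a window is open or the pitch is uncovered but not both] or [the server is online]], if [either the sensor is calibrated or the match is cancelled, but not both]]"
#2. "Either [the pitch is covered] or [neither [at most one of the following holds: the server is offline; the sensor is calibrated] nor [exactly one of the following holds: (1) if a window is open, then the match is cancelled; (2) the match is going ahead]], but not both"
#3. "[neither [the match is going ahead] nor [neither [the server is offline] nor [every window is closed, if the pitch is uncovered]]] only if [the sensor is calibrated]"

#1: This is ¬((R ⊕ H) → ((W ⊕ ¬U) ∨ G)).

R ⊕ H = F ⊕ T = T
¬U = ¬T = F
W ⊕ ¬U = F ⊕ F = F
(W ⊕ ¬U) ∨ G = F ∨ T = T
(R ⊕ H) → ((W ⊕ ¬U) ∨ G) = T → T = T
¬((R ⊕ H) → ((W ⊕ ¬U) ∨ G)) = ¬T = F
Thus #1 is false.

#2: Parsed as U ⊕ ((¬G ↑ R) ↓ ((W → H) ⊕ ¬H))

¬G = ¬T = F
¬G ↑ R = F ↑ F = T
W → H = F → T = T
¬H = ¬T = F
(W → H) ⊕ ¬H = T ⊕ F = T
(¬G ↑ R) ↓ ((W → H) ⊕ ¬H) = T ↓ T = F
U ⊕ ((¬G ↑ R) ↓ ((W → H) ⊕ ¬H)) = T ⊕ F = T
Hence #2 is true.

#3: Formalization: (¬H ↓ (¬G ↓ (¬U → ¬W))) → R

¬H = ¬T = F
¬G = ¬T = F
¬U = ¬T = F
¬W = ¬F = T
¬U → ¬W = F → T = T
¬G ↓ (¬U → ¬W) = F ↓ T = F
¬H ↓ (¬G ↓ (¬U → ¬W)) = F ↓ F = T
(¬H ↓ (¬G ↓ (¬U → ¬W))) → R = T → F = F
Thus #3 is false.

True statements: 1 (#2).

1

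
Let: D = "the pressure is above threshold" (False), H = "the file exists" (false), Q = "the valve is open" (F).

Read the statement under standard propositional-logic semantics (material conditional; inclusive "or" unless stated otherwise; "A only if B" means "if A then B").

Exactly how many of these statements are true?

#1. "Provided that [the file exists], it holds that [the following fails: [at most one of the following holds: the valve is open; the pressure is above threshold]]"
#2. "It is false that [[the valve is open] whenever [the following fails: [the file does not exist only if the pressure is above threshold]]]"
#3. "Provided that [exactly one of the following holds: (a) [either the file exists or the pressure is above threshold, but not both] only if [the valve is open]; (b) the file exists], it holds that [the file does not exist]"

3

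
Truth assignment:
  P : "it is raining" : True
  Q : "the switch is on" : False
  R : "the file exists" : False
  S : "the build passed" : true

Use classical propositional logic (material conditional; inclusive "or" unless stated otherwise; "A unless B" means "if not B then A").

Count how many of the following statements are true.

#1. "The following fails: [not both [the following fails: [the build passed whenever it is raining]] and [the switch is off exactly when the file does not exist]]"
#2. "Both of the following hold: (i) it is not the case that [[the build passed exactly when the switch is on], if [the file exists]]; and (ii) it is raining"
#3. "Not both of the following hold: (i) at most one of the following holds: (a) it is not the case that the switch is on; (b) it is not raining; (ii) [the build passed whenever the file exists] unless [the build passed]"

0

#1: Formalization: not (not (P -> S) nand (not Q iff not R))

P -> S = True -> True = True
not (P -> S) = not True = False
not Q = not False = True
not R = not False = True
not Q iff not R = True iff True = True
not (P -> S) nand (not Q iff not R) = False nand True = True
not (not (P -> S) nand (not Q iff not R)) = not True = False
Hence #1 is false.

#2: Formalization: not (R -> (S iff Q)) and P

S iff Q = True iff False = False
R -> (S iff Q) = False -> False = True
not (R -> (S iff Q)) = not True = False
not (R -> (S iff Q)) and P = False and True = False
So #2 is false.

#3: Parsed as (not Q nand not P) nand ((R -> S) or S)

not Q = not False = True
not P = not True = False
not Q nand not P = True nand False = True
R -> S = False -> True = True
(R -> S) or S = True or True = True
(not Q nand not P) nand ((R -> S) or S) = True nand True = False
So #3 is false.

0 of the 3 statements are true (none).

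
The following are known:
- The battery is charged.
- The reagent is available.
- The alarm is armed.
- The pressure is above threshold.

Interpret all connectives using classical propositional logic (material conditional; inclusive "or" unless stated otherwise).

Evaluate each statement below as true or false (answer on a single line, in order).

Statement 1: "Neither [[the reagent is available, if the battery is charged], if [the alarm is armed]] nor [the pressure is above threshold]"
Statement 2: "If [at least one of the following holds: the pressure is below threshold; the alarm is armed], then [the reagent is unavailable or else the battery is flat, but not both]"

Statement 1 false, Statement 2 false

Let R = "the alarm is armed" (T), P = "the battery is charged" (T), Q = "the reagent is available" (T), S = "the pressure is above threshold" (T).

Statement 1: This is (R → (P → Q)) ↓ S.

P → Q = T → T = T
R → (P → Q) = T → T = T
(R → (P → Q)) ↓ S = T ↓ T = F
Thus Statement 1 is false.

Statement 2: This is (¬S ∨ R) → (¬Q ⊕ ¬P).

¬S = ¬T = F
¬S ∨ R = F ∨ T = T
¬Q = ¬T = F
¬P = ¬T = F
¬Q ⊕ ¬P = F ⊕ F = F
(¬S ∨ R) → (¬Q ⊕ ¬P) = T → F = F
Thus Statement 2 is false.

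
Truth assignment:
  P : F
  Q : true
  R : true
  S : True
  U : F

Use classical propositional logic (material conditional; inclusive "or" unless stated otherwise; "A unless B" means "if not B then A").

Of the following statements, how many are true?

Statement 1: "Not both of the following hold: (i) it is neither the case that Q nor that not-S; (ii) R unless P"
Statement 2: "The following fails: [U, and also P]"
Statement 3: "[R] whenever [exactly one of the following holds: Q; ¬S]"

Statement 1: Formalization: (Q nor ~S) nand (R | P)

~S = ~T = F
Q nor ~S = T nor F = F
R | P = T | F = T
(Q nor ~S) nand (R | P) = F nand T = T
So Statement 1 is true.

Statement 2: Formalization: ~(U & P)

U & P = F & F = F
~(U & P) = ~F = T
So Statement 2 is true.

Statement 3: Parsed as (Q xor ~S) -> R

~S = ~T = F
Q xor ~S = T xor F = T
(Q xor ~S) -> R = T -> T = T
Hence Statement 3 is true.

True statements: 3 (Statement 1, Statement 2, Statement 3).

3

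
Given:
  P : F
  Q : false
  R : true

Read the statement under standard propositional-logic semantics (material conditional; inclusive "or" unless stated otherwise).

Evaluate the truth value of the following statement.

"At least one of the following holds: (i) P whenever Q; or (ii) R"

Parsed as (Q -> P) or R

Q -> P = False -> False = True
(Q -> P) or R = True or True = True

The statement is true.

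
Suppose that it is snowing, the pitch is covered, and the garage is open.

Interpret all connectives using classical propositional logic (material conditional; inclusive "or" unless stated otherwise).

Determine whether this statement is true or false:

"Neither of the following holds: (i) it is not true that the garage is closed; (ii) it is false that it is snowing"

false

Let V = "the garage is closed" (F), L = "it is snowing" (T).
This is ~V nor ~L.

~V = ~F = T
~L = ~T = F
~V nor ~L = T nor F = F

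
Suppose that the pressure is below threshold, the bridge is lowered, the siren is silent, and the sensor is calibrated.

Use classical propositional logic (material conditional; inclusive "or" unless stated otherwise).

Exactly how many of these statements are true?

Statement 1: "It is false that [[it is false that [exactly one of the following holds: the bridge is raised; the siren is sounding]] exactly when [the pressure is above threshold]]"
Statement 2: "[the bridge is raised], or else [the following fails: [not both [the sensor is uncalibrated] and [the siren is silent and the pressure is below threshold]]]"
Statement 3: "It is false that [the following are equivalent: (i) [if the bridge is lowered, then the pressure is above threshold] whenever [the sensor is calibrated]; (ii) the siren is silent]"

Let H = "the bridge is raised" (F), G = "the siren is sounding" (F), V = "the pressure is above threshold" (F), N = "the sensor is calibrated" (T).

Statement 1: Formalization: ¬(¬(H ⊕ G) ↔ V)

H ⊕ G = F ⊕ F = F
¬(H ⊕ G) = ¬F = T
¬(H ⊕ G) ↔ V = T ↔ F = F
¬(¬(H ⊕ G) ↔ V) = ¬F = T
Hence Statement 1 is true.

Statement 2: In symbols: H ∨ ¬(¬N ↑ (¬G ∧ ¬V))

¬N = ¬T = F
¬G = ¬F = T
¬V = ¬F = T
¬G ∧ ¬V = T ∧ T = T
¬N ↑ (¬G ∧ ¬V) = F ↑ T = T
¬(¬N ↑ (¬G ∧ ¬V)) = ¬T = F
H ∨ ¬(¬N ↑ (¬G ∧ ¬V)) = F ∨ F = F
Thus Statement 2 is false.

Statement 3: In symbols: ¬((N → (¬H → V)) ↔ ¬G)

¬H = ¬F = T
¬H → V = T → F = F
N → (¬H → V) = T → F = F
¬G = ¬F = T
(N → (¬H → V)) ↔ ¬G = F ↔ T = F
¬((N → (¬H → V)) ↔ ¬G) = ¬F = T
Hence Statement 3 is true.

Count: 2.

2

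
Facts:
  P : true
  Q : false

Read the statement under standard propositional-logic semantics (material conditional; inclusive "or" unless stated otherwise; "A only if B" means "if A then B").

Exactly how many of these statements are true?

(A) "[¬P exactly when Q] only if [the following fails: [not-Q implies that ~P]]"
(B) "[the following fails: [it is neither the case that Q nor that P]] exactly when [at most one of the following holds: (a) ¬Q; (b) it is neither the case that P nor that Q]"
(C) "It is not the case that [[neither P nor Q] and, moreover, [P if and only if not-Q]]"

3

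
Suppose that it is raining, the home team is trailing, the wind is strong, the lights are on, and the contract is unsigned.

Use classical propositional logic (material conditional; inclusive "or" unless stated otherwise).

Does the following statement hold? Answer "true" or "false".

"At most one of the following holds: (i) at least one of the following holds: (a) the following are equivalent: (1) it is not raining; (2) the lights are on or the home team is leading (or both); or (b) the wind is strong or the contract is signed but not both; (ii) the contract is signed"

Let P = "it is raining" (T), S = "the lights are on" (T), Q = "the home team is leading" (F), R = "the wind is strong" (T), U = "the contract is signed" (F).
Parsed as ((¬P ↔ (S ∨ Q)) ∨ (R ⊕ U)) ↑ U

¬P = ¬T = F
S ∨ Q = T ∨ F = T
¬P ↔ (S ∨ Q) = F ↔ T = F
R ⊕ U = T ⊕ F = T
(¬P ↔ (S ∨ Q)) ∨ (R ⊕ U) = F ∨ T = T
((¬P ↔ (S ∨ Q)) ∨ (R ⊕ U)) ↑ U = T ↑ F = T

True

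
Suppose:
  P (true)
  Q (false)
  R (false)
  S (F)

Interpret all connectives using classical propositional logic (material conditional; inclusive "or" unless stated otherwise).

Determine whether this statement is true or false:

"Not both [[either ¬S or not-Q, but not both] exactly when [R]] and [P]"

False

This is ((not S xor not Q) iff R) nand P.

not S = not False = True
not Q = not False = True
not S xor not Q = True xor True = False
(not S xor not Q) iff R = False iff False = True
((not S xor not Q) iff R) nand P = True nand True = False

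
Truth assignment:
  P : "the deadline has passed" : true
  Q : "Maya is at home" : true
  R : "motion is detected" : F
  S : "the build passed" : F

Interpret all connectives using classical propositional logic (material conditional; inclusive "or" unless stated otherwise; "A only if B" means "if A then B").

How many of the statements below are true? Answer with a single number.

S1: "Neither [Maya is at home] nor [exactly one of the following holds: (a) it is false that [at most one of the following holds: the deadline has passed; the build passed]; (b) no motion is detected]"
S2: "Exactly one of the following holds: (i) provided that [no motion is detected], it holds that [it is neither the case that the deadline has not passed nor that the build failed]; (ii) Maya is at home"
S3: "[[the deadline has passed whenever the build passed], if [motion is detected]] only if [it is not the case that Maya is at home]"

S1: Formalization: Q nor (not (P nand S) xor not R)

P nand S = True nand False = True
not (P nand S) = not True = False
not R = not False = True
not (P nand S) xor not R = False xor True = True
Q nor (not (P nand S) xor not R) = True nor True = False
So S1 is false.

S2: Formalization: (not R -> (not P nor not S)) xor Q

not R = not False = True
not P = not True = False
not S = not False = True
not P nor not S = False nor True = False
not R -> (not P nor not S) = True -> False = False
(not R -> (not P nor not S)) xor Q = False xor True = True
Thus S2 is true.

S3: This is (R -> (S -> P)) -> not Q.

S -> P = False -> True = True
R -> (S -> P) = False -> True = True
not Q = not True = False
(R -> (S -> P)) -> not Q = True -> False = False
Hence S3 is false.

1 of the 3 statements is true.

1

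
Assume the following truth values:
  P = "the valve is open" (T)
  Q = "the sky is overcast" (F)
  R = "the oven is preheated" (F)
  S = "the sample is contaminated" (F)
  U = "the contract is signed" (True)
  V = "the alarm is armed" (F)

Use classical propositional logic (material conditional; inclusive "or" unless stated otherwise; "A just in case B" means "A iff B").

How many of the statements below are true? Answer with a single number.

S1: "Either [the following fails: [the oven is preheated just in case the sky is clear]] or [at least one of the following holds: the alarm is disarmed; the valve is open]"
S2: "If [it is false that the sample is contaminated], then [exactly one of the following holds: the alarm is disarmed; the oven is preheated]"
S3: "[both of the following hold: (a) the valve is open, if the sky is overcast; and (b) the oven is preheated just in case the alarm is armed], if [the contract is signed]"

3

S1: In symbols: ~(R <-> ~Q) | (~V | P)

~Q = ~F = T
R <-> ~Q = F <-> T = F
~(R <-> ~Q) = ~F = T
~V = ~F = T
~V | P = T | T = T
~(R <-> ~Q) | (~V | P) = T | T = T
Hence S1 is true.

S2: In symbols: ~S -> (~V xor R)

~S = ~F = T
~V = ~F = T
~V xor R = T xor F = T
~S -> (~V xor R) = T -> T = T
Thus S2 is true.

S3: Parsed as U -> ((Q -> P) & (R <-> V))

Q -> P = F -> T = T
R <-> V = F <-> F = T
(Q -> P) & (R <-> V) = T & T = T
U -> ((Q -> P) & (R <-> V)) = T -> T = T
Hence S3 is true.

Count: 3.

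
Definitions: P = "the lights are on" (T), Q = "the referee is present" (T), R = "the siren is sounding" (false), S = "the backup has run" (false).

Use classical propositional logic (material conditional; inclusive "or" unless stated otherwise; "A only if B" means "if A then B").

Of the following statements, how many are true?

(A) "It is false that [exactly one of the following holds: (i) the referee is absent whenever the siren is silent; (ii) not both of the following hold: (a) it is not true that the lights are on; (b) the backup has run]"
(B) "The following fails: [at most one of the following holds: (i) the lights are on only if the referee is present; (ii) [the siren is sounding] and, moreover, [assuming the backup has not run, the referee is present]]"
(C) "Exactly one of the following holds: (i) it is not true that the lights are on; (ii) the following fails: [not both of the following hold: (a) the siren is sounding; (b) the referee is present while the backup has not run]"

0

(A): This is ~((~R -> ~Q) xor (~P nand S)).

~R = ~F = T
~Q = ~T = F
~R -> ~Q = T -> F = F
~P = ~T = F
~P nand S = F nand F = T
(~R -> ~Q) xor (~P nand S) = F xor T = T
~((~R -> ~Q) xor (~P nand S)) = ~T = F
So (A) is false.

(B): In symbols: ~((P -> Q) nand (R & (~S -> Q)))

P -> Q = T -> T = T
~S = ~F = T
~S -> Q = T -> T = T
R & (~S -> Q) = F & T = F
(P -> Q) nand (R & (~S -> Q)) = T nand F = T
~((P -> Q) nand (R & (~S -> Q))) = ~T = F
Hence (B) is false.

(C): Parsed as ~P xor ~(R nand (Q & ~S))

~P = ~T = F
~S = ~F = T
Q & ~S = T & T = T
R nand (Q & ~S) = F nand T = T
~(R nand (Q & ~S)) = ~T = F
~P xor ~(R nand (Q & ~S)) = F xor F = F
Thus (C) is false.

Count: 0.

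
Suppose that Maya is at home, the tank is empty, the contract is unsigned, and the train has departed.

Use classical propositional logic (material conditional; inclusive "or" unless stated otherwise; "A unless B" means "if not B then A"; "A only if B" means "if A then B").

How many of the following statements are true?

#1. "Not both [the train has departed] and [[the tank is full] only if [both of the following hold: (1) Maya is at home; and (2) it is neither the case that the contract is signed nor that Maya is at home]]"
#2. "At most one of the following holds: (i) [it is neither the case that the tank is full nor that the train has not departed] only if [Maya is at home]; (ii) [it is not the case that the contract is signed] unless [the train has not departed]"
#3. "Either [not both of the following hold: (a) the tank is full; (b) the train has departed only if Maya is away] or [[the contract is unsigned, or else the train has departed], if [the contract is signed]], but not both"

0

Let S = "the train has departed" (T), Q = "the tank is full" (F), P = "Maya is at home" (T), R = "the contract is signed" (F).

#1: In symbols: S nand (Q -> (P & (R nor P)))

R nor P = F nor T = F
P & (R nor P) = T & F = F
Q -> (P & (R nor P)) = F -> F = T
S nand (Q -> (P & (R nor P))) = T nand T = F
So #1 is false.

#2: Formalization: ((Q nor ~S) -> P) nand (~R | ~S)

~S = ~T = F
Q nor ~S = F nor F = T
(Q nor ~S) -> P = T -> T = T
~R = ~F = T
~S = ~T = F
~R | ~S = T | F = T
((Q nor ~S) -> P) nand (~R | ~S) = T nand T = F
So #2 is false.

#3: This is (Q nand (S -> ~P)) xor (R -> (~R | S)).

~P = ~T = F
S -> ~P = T -> F = F
Q nand (S -> ~P) = F nand F = T
~R = ~F = T
~R | S = T | T = T
R -> (~R | S) = F -> T = T
(Q nand (S -> ~P)) xor (R -> (~R | S)) = T xor T = F
Hence #3 is false.

Count: 0.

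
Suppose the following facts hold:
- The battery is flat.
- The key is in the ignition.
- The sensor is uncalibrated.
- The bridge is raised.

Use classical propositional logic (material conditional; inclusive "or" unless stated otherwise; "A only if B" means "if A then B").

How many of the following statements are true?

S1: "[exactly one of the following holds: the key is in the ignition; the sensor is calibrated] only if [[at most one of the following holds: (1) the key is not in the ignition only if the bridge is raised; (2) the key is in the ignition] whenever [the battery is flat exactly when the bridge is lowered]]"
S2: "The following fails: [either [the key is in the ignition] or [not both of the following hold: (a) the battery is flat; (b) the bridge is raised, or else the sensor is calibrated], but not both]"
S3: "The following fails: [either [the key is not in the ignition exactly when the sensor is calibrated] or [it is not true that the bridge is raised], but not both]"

1

Let Q = "the key is in the ignition" (True), R = "the sensor is calibrated" (False), P = "the battery is charged" (False), S = "the bridge is raised" (True).

S1: Parsed as (Q xor R) -> ((not P iff not S) -> ((not Q -> S) nand Q))

Q xor R = True xor False = True
not P = not False = True
not S = not True = False
not P iff not S = True iff False = False
not Q = not True = False
not Q -> S = False -> True = True
(not Q -> S) nand Q = True nand True = False
(not P iff not S) -> ((not Q -> S) nand Q) = False -> False = True
(Q xor R) -> ((not P iff not S) -> ((not Q -> S) nand Q)) = True -> True = True
Thus S1 is true.

S2: In symbols: not (Q xor (not P nand (S or R)))

not P = not False = True
S or R = True or False = True
not P nand (S or R) = True nand True = False
Q xor (not P nand (S or R)) = True xor False = True
not (Q xor (not P nand (S or R))) = not True = False
Thus S2 is false.

S3: Formalization: not ((not Q iff R) xor not S)

not Q = not True = False
not Q iff R = False iff False = True
not S = not True = False
(not Q iff R) xor not S = True xor False = True
not ((not Q iff R) xor not S) = not True = False
Hence S3 is false.

True statements: 1 (S1).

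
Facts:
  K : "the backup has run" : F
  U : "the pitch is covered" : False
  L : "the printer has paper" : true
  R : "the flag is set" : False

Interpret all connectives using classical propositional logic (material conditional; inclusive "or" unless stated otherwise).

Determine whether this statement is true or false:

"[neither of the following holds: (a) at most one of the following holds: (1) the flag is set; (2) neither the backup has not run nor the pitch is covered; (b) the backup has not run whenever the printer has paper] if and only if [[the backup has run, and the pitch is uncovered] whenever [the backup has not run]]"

true

Values: R=F, K=F, U=F, L=T.
Parsed as ((R nand (~K nor U)) nor (L -> ~K)) <-> (~K -> (K & ~U))

~K = ~F = T
~K nor U = T nor F = F
R nand (~K nor U) = F nand F = T
~K = ~F = T
L -> ~K = T -> T = T
(R nand (~K nor U)) nor (L -> ~K) = T nor T = F
~K = ~F = T
~U = ~F = T
K & ~U = F & T = F
~K -> (K & ~U) = T -> F = F
((R nand (~K nor U)) nor (L -> ~K)) <-> (~K -> (K & ~U)) = F <-> F = T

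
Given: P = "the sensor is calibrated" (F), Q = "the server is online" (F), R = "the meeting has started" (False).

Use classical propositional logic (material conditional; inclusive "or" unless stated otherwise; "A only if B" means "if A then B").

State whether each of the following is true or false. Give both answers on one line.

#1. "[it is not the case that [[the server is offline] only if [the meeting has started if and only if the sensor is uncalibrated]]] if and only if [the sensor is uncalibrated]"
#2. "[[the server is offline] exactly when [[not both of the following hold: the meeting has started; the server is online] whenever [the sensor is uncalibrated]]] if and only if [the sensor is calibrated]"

#1 True / #2 False

#1: Formalization: not (not Q -> (R iff not P)) iff not P

not Q = not False = True
not P = not False = True
R iff not P = False iff True = False
not Q -> (R iff not P) = True -> False = False
not (not Q -> (R iff not P)) = not False = True
not P = not False = True
not (not Q -> (R iff not P)) iff not P = True iff True = True
Thus #1 is true.

#2: This is (not Q iff (not P -> (R nand Q))) iff P.

not Q = not False = True
not P = not False = True
R nand Q = False nand False = True
not P -> (R nand Q) = True -> True = True
not Q iff (not P -> (R nand Q)) = True iff True = True
(not Q iff (not P -> (R nand Q))) iff P = True iff False = False
So #2 is false.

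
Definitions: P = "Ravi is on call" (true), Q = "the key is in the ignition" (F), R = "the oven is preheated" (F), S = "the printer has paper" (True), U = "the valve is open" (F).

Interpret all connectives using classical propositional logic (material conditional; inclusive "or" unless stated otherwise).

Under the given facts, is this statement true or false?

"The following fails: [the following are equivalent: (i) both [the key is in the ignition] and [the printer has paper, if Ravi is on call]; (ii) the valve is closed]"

Parsed as ~((Q & (P -> S)) <-> ~U)

P -> S = T -> T = T
Q & (P -> S) = F & T = F
~U = ~F = T
(Q & (P -> S)) <-> ~U = F <-> T = F
~((Q & (P -> S)) <-> ~U) = ~F = T

true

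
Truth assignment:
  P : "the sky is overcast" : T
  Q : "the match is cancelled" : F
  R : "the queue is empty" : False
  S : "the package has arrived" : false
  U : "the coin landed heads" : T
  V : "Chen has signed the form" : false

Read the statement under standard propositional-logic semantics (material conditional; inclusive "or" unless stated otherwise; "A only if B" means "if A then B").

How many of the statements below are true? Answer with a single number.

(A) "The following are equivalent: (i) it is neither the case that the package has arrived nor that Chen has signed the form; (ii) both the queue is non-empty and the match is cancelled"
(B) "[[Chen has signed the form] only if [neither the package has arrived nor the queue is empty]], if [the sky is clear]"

1

(A): This is (S ↓ V) ↔ (¬R ∧ Q).

S ↓ V = F ↓ F = T
¬R = ¬F = T
¬R ∧ Q = T ∧ F = F
(S ↓ V) ↔ (¬R ∧ Q) = T ↔ F = F
So (A) is false.

(B): Parsed as ¬P → (V → (S ↓ R))

¬P = ¬T = F
S ↓ R = F ↓ F = T
V → (S ↓ R) = F → T = T
¬P → (V → (S ↓ R)) = F → T = T
Hence (B) is true.

True statements: 1 ((B)).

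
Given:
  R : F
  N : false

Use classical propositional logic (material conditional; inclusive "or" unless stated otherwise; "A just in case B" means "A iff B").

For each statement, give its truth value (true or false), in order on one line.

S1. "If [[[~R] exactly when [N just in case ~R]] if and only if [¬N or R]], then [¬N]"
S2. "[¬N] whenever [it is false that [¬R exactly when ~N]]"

S1 T, S2 T

S1: In symbols: ((~R <-> (N <-> ~R)) <-> (~N | R)) -> ~N

~R = ~F = T
~R = ~F = T
N <-> ~R = F <-> T = F
~R <-> (N <-> ~R) = T <-> F = F
~N = ~F = T
~N | R = T | F = T
(~R <-> (N <-> ~R)) <-> (~N | R) = F <-> T = F
~N = ~F = T
((~R <-> (N <-> ~R)) <-> (~N | R)) -> ~N = F -> T = T
Hence S1 is true.

S2: In symbols: ~(~R <-> ~N) -> ~N

~R = ~F = T
~N = ~F = T
~R <-> ~N = T <-> T = T
~(~R <-> ~N) = ~T = F
~N = ~F = T
~(~R <-> ~N) -> ~N = F -> T = T
So S2 is true.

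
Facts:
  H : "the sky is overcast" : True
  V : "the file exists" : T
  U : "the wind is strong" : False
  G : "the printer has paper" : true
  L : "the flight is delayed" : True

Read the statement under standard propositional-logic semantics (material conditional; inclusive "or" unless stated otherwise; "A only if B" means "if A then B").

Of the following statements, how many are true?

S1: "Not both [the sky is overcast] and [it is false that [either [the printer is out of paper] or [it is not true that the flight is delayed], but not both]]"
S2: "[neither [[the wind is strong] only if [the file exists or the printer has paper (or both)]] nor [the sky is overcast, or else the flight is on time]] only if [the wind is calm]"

S1: In symbols: H nand not (not G xor not L)

not G = not True = False
not L = not True = False
not G xor not L = False xor False = False
not (not G xor not L) = not False = True
H nand not (not G xor not L) = True nand True = False
Thus S1 is false.

S2: Parsed as ((U -> (V or G)) nor (H or not L)) -> not U

V or G = True or True = True
U -> (V or G) = False -> True = True
not L = not True = False
H or not L = True or False = True
(U -> (V or G)) nor (H or not L) = True nor True = False
not U = not False = True
((U -> (V or G)) nor (H or not L)) -> not U = False -> True = True
Hence S2 is true.

True statements: 1.

1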